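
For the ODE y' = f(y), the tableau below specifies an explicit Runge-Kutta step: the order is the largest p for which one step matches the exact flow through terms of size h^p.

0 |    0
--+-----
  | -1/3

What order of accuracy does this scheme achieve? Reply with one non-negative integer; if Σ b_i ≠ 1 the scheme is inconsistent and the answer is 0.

b = (-1/3)
c = (0)
Σ b_i: (-1/3)·1 = -1/3 ≠ 1 ⇒ order 0.

0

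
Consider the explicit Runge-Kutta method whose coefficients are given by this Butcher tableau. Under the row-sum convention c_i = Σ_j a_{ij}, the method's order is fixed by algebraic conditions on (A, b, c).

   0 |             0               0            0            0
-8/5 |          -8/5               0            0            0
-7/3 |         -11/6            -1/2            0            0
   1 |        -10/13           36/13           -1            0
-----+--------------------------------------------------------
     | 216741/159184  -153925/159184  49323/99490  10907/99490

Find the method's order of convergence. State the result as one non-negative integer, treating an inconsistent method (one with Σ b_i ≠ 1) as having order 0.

b = (216741/159184, -153925/159184, 49323/99490, 10907/99490)
c = (0, -8/5, -7/3, 1)
Ac = (0, 0, 4/5, -409/195)
Σ b_i: 216741/159184·1 + (-153925/159184)·1 + 49323/99490·1 + 10907/99490·1 = 1 ✓
b·c: (-153925/159184)·(-8/5) + 49323/99490·(-7/3) + 10907/99490·1 = 1/2 ✓
b·c²: (-153925/159184)·64/25 + 49323/99490·49/9 + 10907/99490·1 = 1/3 ✓
b·Ac: 49323/99490·4/5 + 10907/99490·(-409/195) = 1/6 ✓
b·c³: (-153925/159184)·(-512/125) + 49323/99490·(-343/27) + 10907/99490·1 = -997334/447705 ≠ 1/4 ⇒ order 3.
b·(c∘Ac): 49323/99490·(-28/15) + 10907/99490·(-409/195) = -344839/298470 ≠ 1/8
b·Ac²: 49323/99490·(-32/25) + 10907/99490·4811/2925 = -2033719/4477050 ≠ 1/12
b·A²c: 10907/99490·(-4/5) = -21814/248725 ≠ 1/24

3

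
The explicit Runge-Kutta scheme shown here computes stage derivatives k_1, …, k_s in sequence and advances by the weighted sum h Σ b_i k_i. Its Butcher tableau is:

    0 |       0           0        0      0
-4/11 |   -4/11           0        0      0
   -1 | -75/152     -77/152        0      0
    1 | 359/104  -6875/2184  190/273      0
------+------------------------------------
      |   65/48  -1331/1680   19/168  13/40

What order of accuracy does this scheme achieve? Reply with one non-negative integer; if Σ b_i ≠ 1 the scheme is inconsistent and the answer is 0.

b = (65/48, -1331/1680, 19/168, 13/40)
c = (0, -4/11, -1, 1)
Ac = (0, 0, 7/38, 35/78)
Σ b_i: 65/48·1 + (-1331/1680)·1 + 19/168·1 + 13/40·1 = 1 ✓
b·c: (-1331/1680)·(-4/11) + 19/168·(-1) + 13/40·1 = 1/2 ✓
b·c²: (-1331/1680)·16/121 + 19/168·1 + 13/40·1 = 1/3 ✓
b·Ac: 19/168·7/38 + 13/40·35/78 = 1/6 ✓
b·c³: (-1331/1680)·(-64/1331) + 19/168·(-1) + 13/40·1 = 1/4 ✓
b·(c∘Ac): 19/168·(-7/38) + 13/40·35/78 = 1/8 ✓
b·Ac²: 19/168·(-14/209) + 13/40·40/143 = 1/12 ✓
b·A²c: 13/40·5/39 = 1/24 ✓; 4 stages ⇒ order 4.

4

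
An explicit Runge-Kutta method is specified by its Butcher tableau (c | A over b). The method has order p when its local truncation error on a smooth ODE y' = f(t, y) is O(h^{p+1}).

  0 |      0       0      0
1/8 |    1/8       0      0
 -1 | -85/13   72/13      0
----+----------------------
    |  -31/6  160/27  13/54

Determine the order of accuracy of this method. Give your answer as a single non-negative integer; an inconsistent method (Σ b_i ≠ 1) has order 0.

b = (-31/6, 160/27, 13/54)
c = (0, 1/8, -1)
Ac = (0, 0, 9/13)
Σ b_i: (-31/6)·1 + 160/27·1 + 13/54·1 = 1 ✓
b·c: 160/27·1/8 + 13/54·(-1) = 1/2 ✓
b·c²: 160/27·1/64 + 13/54·1 = 1/3 ✓
b·Ac: 13/54·9/13 = 1/6 ✓; 3 stages ⇒ order 3.

3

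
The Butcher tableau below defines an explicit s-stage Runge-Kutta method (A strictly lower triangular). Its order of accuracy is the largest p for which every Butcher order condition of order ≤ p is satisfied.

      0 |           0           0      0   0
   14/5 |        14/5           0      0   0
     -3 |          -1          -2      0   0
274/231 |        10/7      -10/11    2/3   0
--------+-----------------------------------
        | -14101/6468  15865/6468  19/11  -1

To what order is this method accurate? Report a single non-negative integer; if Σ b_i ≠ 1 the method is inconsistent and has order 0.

2

b = (-14101/6468, 15865/6468, 19/11, -1)
c = (0, 14/5, -3, 274/231)
Ac = (0, 0, -28/5, -50/11)
Σ b_i: (-14101/6468)·1 + 15865/6468·1 + 19/11·1 + (-1)·1 = 1 ✓
b·c: 15865/6468·14/5 + 19/11·(-3) + (-1)·274/231 = 1/2 ✓
b·c²: 15865/6468·196/25 + 19/11·9 + (-1)·75076/53361 = 8902966/266805 ≠ 1/3 ⇒ order 2.
b·Ac: 19/11·(-28/5) + (-1)·(-50/11) = -282/55 ≠ 1/6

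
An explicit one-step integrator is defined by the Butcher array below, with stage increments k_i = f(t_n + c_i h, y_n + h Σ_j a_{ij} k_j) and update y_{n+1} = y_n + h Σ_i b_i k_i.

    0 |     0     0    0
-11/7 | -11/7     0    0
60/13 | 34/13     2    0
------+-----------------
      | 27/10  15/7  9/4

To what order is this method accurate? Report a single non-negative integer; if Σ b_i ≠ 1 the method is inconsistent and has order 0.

0

b = (27/10, 15/7, 9/4)
c = (0, -11/7, 60/13)
Ac = (0, 0, -22/7)
Σ b_i: 27/10·1 + 15/7·1 + 9/4·1 = 993/140 ≠ 1 ⇒ order 0.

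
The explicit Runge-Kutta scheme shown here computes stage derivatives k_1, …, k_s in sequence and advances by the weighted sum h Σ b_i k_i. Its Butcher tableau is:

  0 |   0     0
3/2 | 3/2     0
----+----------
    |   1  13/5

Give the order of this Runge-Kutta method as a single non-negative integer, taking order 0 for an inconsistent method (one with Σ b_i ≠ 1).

0

b = (1, 13/5)
c = (0, 3/2)
Σ b_i: 1·1 + 13/5·1 = 18/5 ≠ 1 ⇒ order 0.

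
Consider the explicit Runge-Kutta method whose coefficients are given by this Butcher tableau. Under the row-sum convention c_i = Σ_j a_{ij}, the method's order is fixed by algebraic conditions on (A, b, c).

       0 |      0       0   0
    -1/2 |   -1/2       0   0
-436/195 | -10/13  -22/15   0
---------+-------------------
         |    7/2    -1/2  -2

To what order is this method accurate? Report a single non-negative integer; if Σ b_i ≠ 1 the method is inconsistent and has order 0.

b = (7/2, -1/2, -2)
c = (0, -1/2, -436/195)
Ac = (0, 0, 11/15)
Σ b_i: 7/2·1 + (-1/2)·1 + (-2)·1 = 1 ✓
b·c: (-1/2)·(-1/2) + (-2)·(-436/195) = 3683/780 ≠ 1/2 ⇒ order 1.

1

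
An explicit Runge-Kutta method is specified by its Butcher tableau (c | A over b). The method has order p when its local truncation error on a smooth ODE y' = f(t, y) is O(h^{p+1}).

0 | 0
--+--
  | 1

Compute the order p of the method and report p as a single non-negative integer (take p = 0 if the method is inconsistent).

b = (1)
c = (0)
Σ b_i: 1·1 = 1 ✓; 1 stage ⇒ order 1.

1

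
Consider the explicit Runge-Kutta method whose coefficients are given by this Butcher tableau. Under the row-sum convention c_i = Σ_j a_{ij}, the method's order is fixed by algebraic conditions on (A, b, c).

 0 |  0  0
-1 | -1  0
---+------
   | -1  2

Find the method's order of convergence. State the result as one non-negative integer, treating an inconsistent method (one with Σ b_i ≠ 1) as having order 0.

b = (-1, 2)
c = (0, -1)
Σ b_i: (-1)·1 + 2·1 = 1 ✓
b·c: 2·(-1) = -2 ≠ 1/2 ⇒ order 1.

1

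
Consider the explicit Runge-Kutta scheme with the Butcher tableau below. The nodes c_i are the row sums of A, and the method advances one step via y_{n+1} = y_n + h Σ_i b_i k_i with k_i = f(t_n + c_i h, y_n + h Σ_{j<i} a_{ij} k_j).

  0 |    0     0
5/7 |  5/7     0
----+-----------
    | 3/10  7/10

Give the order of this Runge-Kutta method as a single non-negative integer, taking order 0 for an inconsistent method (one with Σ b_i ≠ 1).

2

b = (3/10, 7/10)
c = (0, 5/7)
Σ b_i: 3/10·1 + 7/10·1 = 1 ✓
b·c: 7/10·5/7 = 1/2 ✓; 2 stages ⇒ order 2.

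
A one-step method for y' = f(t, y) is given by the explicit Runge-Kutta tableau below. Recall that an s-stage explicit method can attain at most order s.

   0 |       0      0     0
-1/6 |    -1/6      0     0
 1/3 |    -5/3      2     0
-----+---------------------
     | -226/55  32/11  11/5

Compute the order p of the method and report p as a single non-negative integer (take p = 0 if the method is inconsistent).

1

b = (-226/55, 32/11, 11/5)
c = (0, -1/6, 1/3)
Ac = (0, 0, -1/3)
Σ b_i: (-226/55)·1 + 32/11·1 + 11/5·1 = 1 ✓
b·c: 32/11·(-1/6) + 11/5·1/3 = 41/165 ≠ 1/2 ⇒ order 1.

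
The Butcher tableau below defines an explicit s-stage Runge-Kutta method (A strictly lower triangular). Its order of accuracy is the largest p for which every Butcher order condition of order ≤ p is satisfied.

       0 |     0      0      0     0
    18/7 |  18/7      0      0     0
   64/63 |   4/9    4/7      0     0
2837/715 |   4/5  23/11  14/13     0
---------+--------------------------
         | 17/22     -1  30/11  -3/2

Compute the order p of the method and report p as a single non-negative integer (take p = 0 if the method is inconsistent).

b = (17/22, -1, 30/11, -3/2)
c = (0, 18/7, 64/63, 2837/715)
Ac = (0, 0, 72/49, 58294/9009)
Σ b_i: 17/22·1 + (-1)·1 + 30/11·1 + (-3/2)·1 = 1 ✓
b·c: (-1)·18/7 + 30/11·64/63 + (-3/2)·2837/715 = -172751/30030 ≠ 1/2 ⇒ order 1.

1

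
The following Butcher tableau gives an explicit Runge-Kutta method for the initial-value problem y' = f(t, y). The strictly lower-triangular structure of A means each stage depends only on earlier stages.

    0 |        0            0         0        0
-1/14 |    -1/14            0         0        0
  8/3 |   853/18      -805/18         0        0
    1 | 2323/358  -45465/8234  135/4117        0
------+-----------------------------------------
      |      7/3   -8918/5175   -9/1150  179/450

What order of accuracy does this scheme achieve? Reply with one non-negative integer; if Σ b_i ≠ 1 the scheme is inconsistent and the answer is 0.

b = (7/3, -8918/5175, -9/1150, 179/450)
c = (0, -1/14, 8/3, 1)
Ac = (0, 0, 115/36, 345/716)
Σ b_i: 7/3·1 + (-8918/5175)·1 + (-9/1150)·1 + 179/450·1 = 1 ✓
b·c: (-8918/5175)·(-1/14) + (-9/1150)·8/3 + 179/450·1 = 1/2 ✓
b·c²: (-8918/5175)·1/196 + (-9/1150)·64/9 + 179/450·1 = 1/3 ✓
b·Ac: (-9/1150)·115/36 + 179/450·345/716 = 1/6 ✓
b·c³: (-8918/5175)·(-1/2744) + (-9/1150)·512/27 + 179/450·1 = 1/4 ✓
b·(c∘Ac): (-9/1150)·230/27 + 179/450·345/716 = 1/8 ✓
b·Ac²: (-9/1150)·(-115/504) + 179/450·2055/10024 = 1/12 ✓
b·A²c: 179/450·75/716 = 1/24 ✓; 4 stages ⇒ order 4.

4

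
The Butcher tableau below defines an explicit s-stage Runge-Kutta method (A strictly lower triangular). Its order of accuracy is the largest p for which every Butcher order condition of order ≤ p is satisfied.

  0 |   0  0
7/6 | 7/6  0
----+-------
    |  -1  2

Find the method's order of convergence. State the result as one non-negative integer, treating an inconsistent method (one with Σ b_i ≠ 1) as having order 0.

b = (-1, 2)
c = (0, 7/6)
Σ b_i: (-1)·1 + 2·1 = 1 ✓
b·c: 2·7/6 = 7/3 ≠ 1/2 ⇒ order 1.

1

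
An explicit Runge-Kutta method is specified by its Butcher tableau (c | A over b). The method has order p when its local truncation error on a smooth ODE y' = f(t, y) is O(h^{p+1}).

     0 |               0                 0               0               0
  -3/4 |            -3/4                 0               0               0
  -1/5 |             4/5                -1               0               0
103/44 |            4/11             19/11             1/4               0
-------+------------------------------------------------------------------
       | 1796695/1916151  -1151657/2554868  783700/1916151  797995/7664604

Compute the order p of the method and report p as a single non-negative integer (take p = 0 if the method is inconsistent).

3

b = (1796695/1916151, -1151657/2554868, 783700/1916151, 797995/7664604)
c = (0, -3/4, -1/5, 103/44)
Ac = (0, 0, 3/4, -74/55)
Σ b_i: 1796695/1916151·1 + (-1151657/2554868)·1 + 783700/1916151·1 + 797995/7664604·1 = 1 ✓
b·c: (-1151657/2554868)·(-3/4) + 783700/1916151·(-1/5) + 797995/7664604·103/44 = 1/2 ✓
b·c²: (-1151657/2554868)·9/16 + 783700/1916151·1/25 + 797995/7664604·10609/1936 = 1/3 ✓
b·Ac: 783700/1916151·3/4 + 797995/7664604·(-74/55) = 1/6 ✓
b·c³: (-1151657/2554868)·(-27/64) + 783700/1916151·(-1/125) + 797995/7664604·1092727/85184 = 1711459533/1124141920 ≠ 1/4 ⇒ order 3.
b·(c∘Ac): 783700/1916151·(-3/20) + 797995/7664604·(-3811/1210) = -5967149/15329208 ≠ 1/8
b·Ac²: 783700/1916151·(-9/16) + 797995/7664604·4319/4400 = -78401629/613168320 ≠ 1/12
b·A²c: 797995/7664604·3/16 = 797995/40877888 ≠ 1/24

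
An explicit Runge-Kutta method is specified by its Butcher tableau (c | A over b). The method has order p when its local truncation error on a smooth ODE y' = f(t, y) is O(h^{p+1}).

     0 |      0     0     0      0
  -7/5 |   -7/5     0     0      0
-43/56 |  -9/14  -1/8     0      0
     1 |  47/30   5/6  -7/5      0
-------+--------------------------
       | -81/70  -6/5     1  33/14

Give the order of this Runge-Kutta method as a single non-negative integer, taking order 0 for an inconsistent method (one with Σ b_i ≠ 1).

1

b = (-81/70, -6/5, 1, 33/14)
c = (0, -7/5, -43/56, 1)
Ac = (0, 0, 7/40, -11/120)
Σ b_i: (-81/70)·1 + (-6/5)·1 + 1·1 + 33/14·1 = 1 ✓
b·c: (-6/5)·(-7/5) + 1·(-43/56) + 33/14·1 = 4577/1400 ≠ 1/2 ⇒ order 1.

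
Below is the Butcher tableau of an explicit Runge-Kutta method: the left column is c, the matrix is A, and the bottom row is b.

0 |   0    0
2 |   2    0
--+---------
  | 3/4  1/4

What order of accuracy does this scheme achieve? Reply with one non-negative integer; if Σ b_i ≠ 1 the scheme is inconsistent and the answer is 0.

b = (3/4, 1/4)
c = (0, 2)
Σ b_i: 3/4·1 + 1/4·1 = 1 ✓
b·c: 1/4·2 = 1/2 ✓; 2 stages ⇒ order 2.

2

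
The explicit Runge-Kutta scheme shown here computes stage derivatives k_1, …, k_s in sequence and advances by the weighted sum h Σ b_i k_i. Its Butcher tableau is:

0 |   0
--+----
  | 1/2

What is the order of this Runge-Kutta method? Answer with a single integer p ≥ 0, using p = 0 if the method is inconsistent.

0

b = (1/2)
c = (0)
Σ b_i: 1/2·1 = 1/2 ≠ 1 ⇒ order 0.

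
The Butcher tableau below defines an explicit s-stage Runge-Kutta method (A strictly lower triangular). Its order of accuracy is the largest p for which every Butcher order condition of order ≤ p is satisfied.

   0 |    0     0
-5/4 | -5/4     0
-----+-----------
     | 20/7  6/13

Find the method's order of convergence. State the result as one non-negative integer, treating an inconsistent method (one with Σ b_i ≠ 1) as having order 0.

b = (20/7, 6/13)
c = (0, -5/4)
Σ b_i: 20/7·1 + 6/13·1 = 302/91 ≠ 1 ⇒ order 0.

0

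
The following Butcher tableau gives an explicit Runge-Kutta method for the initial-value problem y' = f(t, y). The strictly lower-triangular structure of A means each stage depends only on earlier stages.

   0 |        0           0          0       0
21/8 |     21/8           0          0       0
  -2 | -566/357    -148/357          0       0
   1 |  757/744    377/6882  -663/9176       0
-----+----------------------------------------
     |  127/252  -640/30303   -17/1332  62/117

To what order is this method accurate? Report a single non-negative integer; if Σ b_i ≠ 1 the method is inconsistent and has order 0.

4

b = (127/252, -640/30303, -17/1332, 62/117)
c = (0, 21/8, -2, 1)
Ac = (0, 0, -37/34, 143/496)
Σ b_i: 127/252·1 + (-640/30303)·1 + (-17/1332)·1 + 62/117·1 = 1 ✓
b·c: (-640/30303)·21/8 + (-17/1332)·(-2) + 62/117·1 = 1/2 ✓
b·c²: (-640/30303)·441/64 + (-17/1332)·4 + 62/117·1 = 1/3 ✓
b·Ac: (-17/1332)·(-37/34) + 62/117·143/496 = 1/6 ✓
b·c³: (-640/30303)·9261/512 + (-17/1332)·(-8) + 62/117·1 = 1/4 ✓
b·(c∘Ac): (-17/1332)·37/17 + 62/117·143/496 = 1/8 ✓
b·Ac²: (-17/1332)·(-777/272) + 62/117·351/3968 = 1/12 ✓
b·A²c: 62/117·39/496 = 1/24 ✓; 4 stages ⇒ order 4.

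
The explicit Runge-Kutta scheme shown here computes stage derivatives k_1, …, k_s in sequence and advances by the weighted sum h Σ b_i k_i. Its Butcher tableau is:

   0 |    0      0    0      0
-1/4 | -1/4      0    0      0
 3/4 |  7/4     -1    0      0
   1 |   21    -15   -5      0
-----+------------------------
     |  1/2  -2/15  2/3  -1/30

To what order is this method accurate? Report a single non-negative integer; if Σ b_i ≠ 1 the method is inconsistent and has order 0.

4

b = (1/2, -2/15, 2/3, -1/30)
c = (0, -1/4, 3/4, 1)
Ac = (0, 0, 1/4, 0)
Σ b_i: 1/2·1 + (-2/15)·1 + 2/3·1 + (-1/30)·1 = 1 ✓
b·c: (-2/15)·(-1/4) + 2/3·3/4 + (-1/30)·1 = 1/2 ✓
b·c²: (-2/15)·1/16 + 2/3·9/16 + (-1/30)·1 = 1/3 ✓
b·Ac: 2/3·1/4 = 1/6 ✓
b·c³: (-2/15)·(-1/64) + 2/3·27/64 + (-1/30)·1 = 1/4 ✓
b·(c∘Ac): 2/3·3/16 = 1/8 ✓
b·Ac²: 2/3·(-1/16) + (-1/30)·(-15/4) = 1/12 ✓
b·A²c: (-1/30)·(-5/4) = 1/24 ✓; 4 stages ⇒ order 4.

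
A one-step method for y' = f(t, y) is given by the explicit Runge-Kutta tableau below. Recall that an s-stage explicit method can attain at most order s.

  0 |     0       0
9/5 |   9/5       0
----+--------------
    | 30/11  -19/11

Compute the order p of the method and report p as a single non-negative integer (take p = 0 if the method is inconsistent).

1

b = (30/11, -19/11)
c = (0, 9/5)
Σ b_i: 30/11·1 + (-19/11)·1 = 1 ✓
b·c: (-19/11)·9/5 = -171/55 ≠ 1/2 ⇒ order 1.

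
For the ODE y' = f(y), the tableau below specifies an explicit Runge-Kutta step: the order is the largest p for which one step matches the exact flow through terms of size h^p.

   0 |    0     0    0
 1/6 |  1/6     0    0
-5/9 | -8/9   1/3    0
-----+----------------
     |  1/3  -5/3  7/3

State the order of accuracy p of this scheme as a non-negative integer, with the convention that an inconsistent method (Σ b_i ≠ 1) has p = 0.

1

b = (1/3, -5/3, 7/3)
c = (0, 1/6, -5/9)
Ac = (0, 0, 1/18)
Σ b_i: 1/3·1 + (-5/3)·1 + 7/3·1 = 1 ✓
b·c: (-5/3)·1/6 + 7/3·(-5/9) = -85/54 ≠ 1/2 ⇒ order 1.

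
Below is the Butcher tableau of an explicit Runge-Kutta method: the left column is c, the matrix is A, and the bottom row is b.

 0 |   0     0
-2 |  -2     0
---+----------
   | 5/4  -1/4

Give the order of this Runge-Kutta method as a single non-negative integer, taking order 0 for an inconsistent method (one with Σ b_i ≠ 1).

b = (5/4, -1/4)
c = (0, -2)
Σ b_i: 5/4·1 + (-1/4)·1 = 1 ✓
b·c: (-1/4)·(-2) = 1/2 ✓; 2 stages ⇒ order 2.

2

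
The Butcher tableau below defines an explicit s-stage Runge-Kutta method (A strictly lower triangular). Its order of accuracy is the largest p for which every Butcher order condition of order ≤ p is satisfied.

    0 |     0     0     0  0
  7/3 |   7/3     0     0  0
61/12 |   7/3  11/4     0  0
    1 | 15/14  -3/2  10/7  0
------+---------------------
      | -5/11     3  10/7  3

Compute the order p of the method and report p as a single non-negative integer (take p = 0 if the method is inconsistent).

0

b = (-5/11, 3, 10/7, 3)
c = (0, 7/3, 61/12, 1)
Ac = (0, 0, 77/12, 79/21)
Σ b_i: (-5/11)·1 + 3·1 + 10/7·1 + 3·1 = 537/77 ≠ 1 ⇒ order 0.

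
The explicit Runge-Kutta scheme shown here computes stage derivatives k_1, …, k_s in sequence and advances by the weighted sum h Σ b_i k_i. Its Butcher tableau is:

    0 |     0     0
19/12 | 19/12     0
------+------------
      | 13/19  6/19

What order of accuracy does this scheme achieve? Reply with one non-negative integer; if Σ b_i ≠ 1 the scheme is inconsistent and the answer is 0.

2

b = (13/19, 6/19)
c = (0, 19/12)
Σ b_i: 13/19·1 + 6/19·1 = 1 ✓
b·c: 6/19·19/12 = 1/2 ✓; 2 stages ⇒ order 2.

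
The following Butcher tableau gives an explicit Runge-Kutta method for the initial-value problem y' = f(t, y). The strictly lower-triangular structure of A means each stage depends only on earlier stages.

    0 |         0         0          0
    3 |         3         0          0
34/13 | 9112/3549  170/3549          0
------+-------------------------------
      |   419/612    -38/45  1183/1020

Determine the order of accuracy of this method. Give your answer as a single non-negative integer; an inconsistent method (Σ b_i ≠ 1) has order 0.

3

b = (419/612, -38/45, 1183/1020)
c = (0, 3, 34/13)
Ac = (0, 0, 170/1183)
Σ b_i: 419/612·1 + (-38/45)·1 + 1183/1020·1 = 1 ✓
b·c: (-38/45)·3 + 1183/1020·34/13 = 1/2 ✓
b·c²: (-38/45)·9 + 1183/1020·1156/169 = 1/3 ✓
b·Ac: 1183/1020·170/1183 = 1/6 ✓; 3 stages ⇒ order 3.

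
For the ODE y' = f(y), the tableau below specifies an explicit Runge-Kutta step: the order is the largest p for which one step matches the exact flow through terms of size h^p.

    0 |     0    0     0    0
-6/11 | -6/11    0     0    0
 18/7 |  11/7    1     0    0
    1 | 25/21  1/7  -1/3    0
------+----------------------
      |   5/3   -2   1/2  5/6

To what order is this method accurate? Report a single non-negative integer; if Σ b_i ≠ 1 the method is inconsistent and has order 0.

1

b = (5/3, -2, 1/2, 5/6)
c = (0, -6/11, 18/7, 1)
Ac = (0, 0, -6/11, -72/77)
Σ b_i: 5/3·1 + (-2)·1 + 1/2·1 + 5/6·1 = 1 ✓
b·c: (-2)·(-6/11) + 1/2·18/7 + 5/6·1 = 1483/462 ≠ 1/2 ⇒ order 1.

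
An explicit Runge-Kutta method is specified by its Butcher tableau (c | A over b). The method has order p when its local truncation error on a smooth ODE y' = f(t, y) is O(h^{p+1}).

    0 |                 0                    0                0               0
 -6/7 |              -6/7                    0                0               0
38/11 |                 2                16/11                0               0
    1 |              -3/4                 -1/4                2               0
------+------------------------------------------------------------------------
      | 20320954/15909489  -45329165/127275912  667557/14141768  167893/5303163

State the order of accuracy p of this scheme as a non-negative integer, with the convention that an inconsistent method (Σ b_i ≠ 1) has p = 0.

b = (20320954/15909489, -45329165/127275912, 667557/14141768, 167893/5303163)
c = (0, -6/7, 38/11, 1)
Ac = (0, 0, -96/77, 1097/154)
Σ b_i: 20320954/15909489·1 + (-45329165/127275912)·1 + 667557/14141768·1 + 167893/5303163·1 = 1 ✓
b·c: (-45329165/127275912)·(-6/7) + 667557/14141768·38/11 + 167893/5303163·1 = 1/2 ✓
b·c²: (-45329165/127275912)·36/49 + 667557/14141768·1444/121 + 167893/5303163·1 = 1/3 ✓
b·Ac: 667557/14141768·(-96/77) + 167893/5303163·1097/154 = 1/6 ✓
b·c³: (-45329165/127275912)·(-216/343) + 667557/14141768·54872/1331 + 167893/5303163·1 = 128453477/58334793 ≠ 1/4 ⇒ order 3.
b·(c∘Ac): 667557/14141768·(-3648/847) + 167893/5303163·1097/154 = 1648999/74244282 ≠ 1/8
b·Ac²: 667557/14141768·576/539 + 167893/5303163·140423/5929 = 326781223/408343551 ≠ 1/12
b·A²c: 167893/5303163·(-192/77) = -976832/12374047 ≠ 1/24

3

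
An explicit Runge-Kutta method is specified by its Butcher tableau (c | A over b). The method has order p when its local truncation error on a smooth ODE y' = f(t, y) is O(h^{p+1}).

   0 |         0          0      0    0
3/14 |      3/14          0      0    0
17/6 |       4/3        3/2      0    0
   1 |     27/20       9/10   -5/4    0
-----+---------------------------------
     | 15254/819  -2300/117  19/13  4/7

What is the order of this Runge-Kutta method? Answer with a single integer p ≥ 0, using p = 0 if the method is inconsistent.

b = (15254/819, -2300/117, 19/13, 4/7)
c = (0, 3/14, 17/6, 1)
Ac = (0, 0, 9/28, -2813/840)
Σ b_i: 15254/819·1 + (-2300/117)·1 + 19/13·1 + 4/7·1 = 1 ✓
b·c: (-2300/117)·3/14 + 19/13·17/6 + 4/7·1 = 1/2 ✓
b·c²: (-2300/117)·9/196 + 19/13·289/36 + 4/7·1 = 261463/22932 ≠ 1/3 ⇒ order 2.
b·Ac: 19/13·9/28 + 4/7·(-2813/840) = -55183/38220 ≠ 1/6

2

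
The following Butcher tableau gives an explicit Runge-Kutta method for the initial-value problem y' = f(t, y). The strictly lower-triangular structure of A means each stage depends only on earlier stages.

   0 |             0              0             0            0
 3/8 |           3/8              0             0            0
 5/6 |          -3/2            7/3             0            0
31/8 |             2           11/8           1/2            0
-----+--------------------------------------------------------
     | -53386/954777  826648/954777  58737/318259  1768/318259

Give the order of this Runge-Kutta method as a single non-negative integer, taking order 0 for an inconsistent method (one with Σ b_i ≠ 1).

3

b = (-53386/954777, 826648/954777, 58737/318259, 1768/318259)
c = (0, 3/8, 5/6, 31/8)
Ac = (0, 0, 7/8, 179/192)
Σ b_i: (-53386/954777)·1 + 826648/954777·1 + 58737/318259·1 + 1768/318259·1 = 1 ✓
b·c: 826648/954777·3/8 + 58737/318259·5/6 + 1768/318259·31/8 = 1/2 ✓
b·c²: 826648/954777·9/64 + 58737/318259·25/36 + 1768/318259·961/64 = 1/3 ✓
b·Ac: 58737/318259·7/8 + 1768/318259·179/192 = 1/6 ✓
b·c³: 826648/954777·27/512 + 58737/318259·125/216 + 1768/318259·29791/512 = 43601555/91658592 ≠ 1/4 ⇒ order 3.
b·(c∘Ac): 58737/318259·35/48 + 1768/318259·5549/1536 = 9449509/61105728 ≠ 1/8
b·Ac²: 58737/318259·21/64 + 1768/318259·2491/4608 = 2912951/45829296 ≠ 1/12
b·A²c: 1768/318259·7/16 = 1547/636518 ≠ 1/24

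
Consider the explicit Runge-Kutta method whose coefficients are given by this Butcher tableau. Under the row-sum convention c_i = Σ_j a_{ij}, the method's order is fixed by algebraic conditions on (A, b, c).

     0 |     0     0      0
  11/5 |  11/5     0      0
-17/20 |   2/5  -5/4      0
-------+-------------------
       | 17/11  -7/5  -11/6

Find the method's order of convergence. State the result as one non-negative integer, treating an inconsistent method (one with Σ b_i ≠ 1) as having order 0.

b = (17/11, -7/5, -11/6)
c = (0, 11/5, -17/20)
Ac = (0, 0, -11/4)
Σ b_i: 17/11·1 + (-7/5)·1 + (-11/6)·1 = -557/330 ≠ 1 ⇒ order 0.

0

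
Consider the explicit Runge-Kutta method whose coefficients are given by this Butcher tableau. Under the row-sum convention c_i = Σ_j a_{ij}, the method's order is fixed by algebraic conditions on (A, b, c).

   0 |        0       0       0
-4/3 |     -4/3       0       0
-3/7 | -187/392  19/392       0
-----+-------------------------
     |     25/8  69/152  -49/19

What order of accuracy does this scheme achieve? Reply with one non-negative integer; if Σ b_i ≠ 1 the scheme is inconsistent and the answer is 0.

3

b = (25/8, 69/152, -49/19)
c = (0, -4/3, -3/7)
Ac = (0, 0, -19/294)
Σ b_i: 25/8·1 + 69/152·1 + (-49/19)·1 = 1 ✓
b·c: 69/152·(-4/3) + (-49/19)·(-3/7) = 1/2 ✓
b·c²: 69/152·16/9 + (-49/19)·9/49 = 1/3 ✓
b·Ac: (-49/19)·(-19/294) = 1/6 ✓; 3 stages ⇒ order 3.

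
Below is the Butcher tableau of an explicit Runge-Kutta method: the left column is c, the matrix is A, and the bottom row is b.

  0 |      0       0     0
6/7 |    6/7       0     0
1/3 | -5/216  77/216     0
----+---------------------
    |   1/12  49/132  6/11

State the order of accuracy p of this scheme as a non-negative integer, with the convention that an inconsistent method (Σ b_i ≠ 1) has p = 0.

3

b = (1/12, 49/132, 6/11)
c = (0, 6/7, 1/3)
Ac = (0, 0, 11/36)
Σ b_i: 1/12·1 + 49/132·1 + 6/11·1 = 1 ✓
b·c: 49/132·6/7 + 6/11·1/3 = 1/2 ✓
b·c²: 49/132·36/49 + 6/11·1/9 = 1/3 ✓
b·Ac: 6/11·11/36 = 1/6 ✓; 3 stages ⇒ order 3.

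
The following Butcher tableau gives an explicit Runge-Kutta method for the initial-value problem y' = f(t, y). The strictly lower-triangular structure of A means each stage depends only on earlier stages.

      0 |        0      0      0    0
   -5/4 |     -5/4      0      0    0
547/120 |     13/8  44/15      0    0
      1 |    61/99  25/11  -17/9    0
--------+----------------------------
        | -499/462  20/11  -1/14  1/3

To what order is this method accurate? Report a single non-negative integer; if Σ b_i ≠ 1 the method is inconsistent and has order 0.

b = (-499/462, 20/11, -1/14, 1/3)
c = (0, -5/4, 547/120, 1)
Ac = (0, 0, -11/3, -136039/11880)
Σ b_i: (-499/462)·1 + 20/11·1 + (-1/14)·1 + 1/3·1 = 1 ✓
b·c: 20/11·(-5/4) + (-1/14)·547/120 + 1/3·1 = -41857/18480 ≠ 1/2 ⇒ order 1.

1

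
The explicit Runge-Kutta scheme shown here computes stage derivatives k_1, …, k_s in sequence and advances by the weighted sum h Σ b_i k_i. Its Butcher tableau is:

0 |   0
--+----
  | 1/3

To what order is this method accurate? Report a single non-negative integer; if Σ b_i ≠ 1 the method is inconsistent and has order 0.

b = (1/3)
c = (0)
Σ b_i: 1/3·1 = 1/3 ≠ 1 ⇒ order 0.

0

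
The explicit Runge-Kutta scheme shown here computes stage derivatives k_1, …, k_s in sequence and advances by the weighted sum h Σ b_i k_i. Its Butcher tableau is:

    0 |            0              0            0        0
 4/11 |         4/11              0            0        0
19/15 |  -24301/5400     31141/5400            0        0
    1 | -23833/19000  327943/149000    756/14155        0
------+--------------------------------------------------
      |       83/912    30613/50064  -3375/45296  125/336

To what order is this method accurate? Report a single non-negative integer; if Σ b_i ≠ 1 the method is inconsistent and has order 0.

b = (83/912, 30613/50064, -3375/45296, 125/336)
c = (0, 4/11, 19/15, 1)
Ac = (0, 0, 2831/1350, 217/250)
Σ b_i: 83/912·1 + 30613/50064·1 + (-3375/45296)·1 + 125/336·1 = 1 ✓
b·c: 30613/50064·4/11 + (-3375/45296)·19/15 + 125/336·1 = 1/2 ✓
b·c²: 30613/50064·16/121 + (-3375/45296)·361/225 + 125/336·1 = 1/3 ✓
b·Ac: (-3375/45296)·2831/1350 + 125/336·217/250 = 1/6 ✓
b·c³: 30613/50064·64/1331 + (-3375/45296)·6859/3375 + 125/336·1 = 1/4 ✓
b·(c∘Ac): (-3375/45296)·53789/20250 + 125/336·217/250 = 1/8 ✓
b·Ac²: (-3375/45296)·5662/7425 + 125/336·518/1375 = 1/12 ✓
b·A²c: 125/336·14/125 = 1/24 ✓; 4 stages ⇒ order 4.

4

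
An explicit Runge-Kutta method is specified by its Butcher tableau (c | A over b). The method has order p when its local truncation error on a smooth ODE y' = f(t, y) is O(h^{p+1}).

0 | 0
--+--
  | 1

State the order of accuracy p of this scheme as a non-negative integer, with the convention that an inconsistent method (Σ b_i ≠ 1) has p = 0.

1

b = (1)
c = (0)
Σ b_i: 1·1 = 1 ✓; 1 stage ⇒ order 1.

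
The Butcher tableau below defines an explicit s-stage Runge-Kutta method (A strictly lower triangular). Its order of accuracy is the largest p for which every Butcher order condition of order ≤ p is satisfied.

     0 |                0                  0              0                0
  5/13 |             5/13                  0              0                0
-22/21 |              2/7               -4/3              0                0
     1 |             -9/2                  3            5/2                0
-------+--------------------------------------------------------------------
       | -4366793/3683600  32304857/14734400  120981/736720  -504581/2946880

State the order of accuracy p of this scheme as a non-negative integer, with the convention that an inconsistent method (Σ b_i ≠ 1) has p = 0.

3

b = (-4366793/3683600, 32304857/14734400, 120981/736720, -504581/2946880)
c = (0, 5/13, -22/21, 1)
Ac = (0, 0, -20/39, -400/273)
Σ b_i: (-4366793/3683600)·1 + 32304857/14734400·1 + 120981/736720·1 + (-504581/2946880)·1 = 1 ✓
b·c: 32304857/14734400·5/13 + 120981/736720·(-22/21) + (-504581/2946880)·1 = 1/2 ✓
b·c²: 32304857/14734400·25/169 + 120981/736720·484/441 + (-504581/2946880)·1 = 1/3 ✓
b·Ac: 120981/736720·(-20/39) + (-504581/2946880)·(-400/273) = 1/6 ✓
b·c³: 32304857/14734400·125/2197 + 120981/736720·(-10648/9261) + (-504581/2946880)·1 = -70984709/301686840 ≠ 1/4 ⇒ order 3.
b·(c∘Ac): 120981/736720·440/819 + (-504581/2946880)·(-400/273) = 487157/1436604 ≠ 1/8
b·Ac²: 120981/736720·(-100/507) + (-504581/2946880)·237565/74529 = -21468211/37130688 ≠ 1/12
b·A²c: (-504581/2946880)·(-50/39) = 2522905/11492832 ≠ 1/24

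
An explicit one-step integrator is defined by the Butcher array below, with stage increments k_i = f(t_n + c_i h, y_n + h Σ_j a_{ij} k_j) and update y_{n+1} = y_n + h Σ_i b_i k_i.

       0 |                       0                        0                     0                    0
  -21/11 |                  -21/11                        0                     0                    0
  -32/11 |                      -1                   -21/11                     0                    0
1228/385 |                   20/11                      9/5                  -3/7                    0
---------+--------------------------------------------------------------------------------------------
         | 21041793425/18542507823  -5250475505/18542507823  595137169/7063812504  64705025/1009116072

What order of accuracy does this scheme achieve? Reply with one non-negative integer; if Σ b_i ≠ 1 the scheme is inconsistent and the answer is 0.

b = (21041793425/18542507823, -5250475505/18542507823, 595137169/7063812504, 64705025/1009116072)
c = (0, -21/11, -32/11, 1228/385)
Ac = (0, 0, 441/121, -843/385)
Σ b_i: 21041793425/18542507823·1 + (-5250475505/18542507823)·1 + 595137169/7063812504·1 + 64705025/1009116072·1 = 1 ✓
b·c: (-5250475505/18542507823)·(-21/11) + 595137169/7063812504·(-32/11) + 64705025/1009116072·1228/385 = 1/2 ✓
b·c²: (-5250475505/18542507823)·441/121 + 595137169/7063812504·1024/121 + 64705025/1009116072·1507984/148225 = 1/3 ✓
b·Ac: 595137169/7063812504·441/121 + 64705025/1009116072·(-843/385) = 1/6 ✓
b·c³: (-5250475505/18542507823)·(-9261/1331) + 595137169/7063812504·(-32768/1331) + 64705025/1009116072·1851804352/57066625 = 7391698812457/3739405744305 ≠ 1/4 ⇒ order 3.
b·(c∘Ac): 595137169/7063812504·(-14112/1331) + 64705025/1009116072·(-1035204/148225) = -8683835735/6475161462 ≠ 1/8
b·Ac²: 595137169/7063812504·(-9261/1331) + 64705025/1009116072·12423/4235 = -368274121/925023066 ≠ 1/12
b·A²c: 64705025/1009116072·(-189/121) = -123527775/1233364088 ≠ 1/24

3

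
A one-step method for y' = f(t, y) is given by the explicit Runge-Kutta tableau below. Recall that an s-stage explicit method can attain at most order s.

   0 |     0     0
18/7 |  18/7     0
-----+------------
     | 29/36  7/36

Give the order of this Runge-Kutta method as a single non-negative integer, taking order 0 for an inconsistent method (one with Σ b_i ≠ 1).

2

b = (29/36, 7/36)
c = (0, 18/7)
Σ b_i: 29/36·1 + 7/36·1 = 1 ✓
b·c: 7/36·18/7 = 1/2 ✓; 2 stages ⇒ order 2.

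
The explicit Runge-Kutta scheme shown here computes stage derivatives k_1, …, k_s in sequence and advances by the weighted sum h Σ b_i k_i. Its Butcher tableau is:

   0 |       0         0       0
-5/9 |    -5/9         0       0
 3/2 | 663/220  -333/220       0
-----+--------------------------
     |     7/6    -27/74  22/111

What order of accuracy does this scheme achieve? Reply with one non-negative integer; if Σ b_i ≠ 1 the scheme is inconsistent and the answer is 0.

3

b = (7/6, -27/74, 22/111)
c = (0, -5/9, 3/2)
Ac = (0, 0, 37/44)
Σ b_i: 7/6·1 + (-27/74)·1 + 22/111·1 = 1 ✓
b·c: (-27/74)·(-5/9) + 22/111·3/2 = 1/2 ✓
b·c²: (-27/74)·25/81 + 22/111·9/4 = 1/3 ✓
b·Ac: 22/111·37/44 = 1/6 ✓; 3 stages ⇒ order 3.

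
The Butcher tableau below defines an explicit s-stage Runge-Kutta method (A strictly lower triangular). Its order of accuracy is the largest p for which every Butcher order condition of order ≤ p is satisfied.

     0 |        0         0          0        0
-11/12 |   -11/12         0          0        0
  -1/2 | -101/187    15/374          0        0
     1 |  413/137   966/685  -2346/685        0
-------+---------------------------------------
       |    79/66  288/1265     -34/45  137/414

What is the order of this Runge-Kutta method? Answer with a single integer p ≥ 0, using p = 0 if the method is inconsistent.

4

b = (79/66, 288/1265, -34/45, 137/414)
c = (0, -11/12, -1/2, 1)
Ac = (0, 0, -5/136, 115/274)
Σ b_i: 79/66·1 + 288/1265·1 + (-34/45)·1 + 137/414·1 = 1 ✓
b·c: 288/1265·(-11/12) + (-34/45)·(-1/2) + 137/414·1 = 1/2 ✓
b·c²: 288/1265·121/144 + (-34/45)·1/4 + 137/414·1 = 1/3 ✓
b·Ac: (-34/45)·(-5/136) + 137/414·115/274 = 1/6 ✓
b·c³: 288/1265·(-1331/1728) + (-34/45)·(-1/8) + 137/414·1 = 1/4 ✓
b·(c∘Ac): (-34/45)·5/272 + 137/414·115/274 = 1/8 ✓
b·Ac²: (-34/45)·55/1632 + 137/414·1081/3288 = 1/12 ✓
b·A²c: 137/414·69/548 = 1/24 ✓; 4 stages ⇒ order 4.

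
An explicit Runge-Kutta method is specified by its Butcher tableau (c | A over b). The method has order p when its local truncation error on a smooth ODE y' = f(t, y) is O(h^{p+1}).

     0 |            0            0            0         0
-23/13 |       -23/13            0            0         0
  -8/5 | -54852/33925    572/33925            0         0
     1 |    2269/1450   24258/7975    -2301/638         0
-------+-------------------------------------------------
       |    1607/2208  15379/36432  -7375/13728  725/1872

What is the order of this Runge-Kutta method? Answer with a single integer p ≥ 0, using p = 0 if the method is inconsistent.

4

b = (1607/2208, 15379/36432, -7375/13728, 725/1872)
c = (0, -23/13, -8/5, 1)
Ac = (0, 0, -44/1475, 282/725)
Σ b_i: 1607/2208·1 + 15379/36432·1 + (-7375/13728)·1 + 725/1872·1 = 1 ✓
b·c: 15379/36432·(-23/13) + (-7375/13728)·(-8/5) + 725/1872·1 = 1/2 ✓
b·c²: 15379/36432·529/169 + (-7375/13728)·64/25 + 725/1872·1 = 1/3 ✓
b·Ac: (-7375/13728)·(-44/1475) + 725/1872·282/725 = 1/6 ✓
b·c³: 15379/36432·(-12167/2197) + (-7375/13728)·(-512/125) + 725/1872·1 = 1/4 ✓
b·(c∘Ac): (-7375/13728)·352/7375 + 725/1872·282/725 = 1/8 ✓
b·Ac²: (-7375/13728)·1012/19175 + 725/1872·2718/9425 = 1/12 ✓
b·A²c: 725/1872·78/725 = 1/24 ✓; 4 stages ⇒ order 4.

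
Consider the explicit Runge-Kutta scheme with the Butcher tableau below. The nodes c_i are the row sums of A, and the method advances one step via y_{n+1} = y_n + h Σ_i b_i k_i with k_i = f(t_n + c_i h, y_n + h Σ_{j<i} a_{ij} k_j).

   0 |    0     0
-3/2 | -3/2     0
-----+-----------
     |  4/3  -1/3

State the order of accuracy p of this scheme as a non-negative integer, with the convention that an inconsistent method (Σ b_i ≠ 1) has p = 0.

2

b = (4/3, -1/3)
c = (0, -3/2)
Σ b_i: 4/3·1 + (-1/3)·1 = 1 ✓
b·c: (-1/3)·(-3/2) = 1/2 ✓; 2 stages ⇒ order 2.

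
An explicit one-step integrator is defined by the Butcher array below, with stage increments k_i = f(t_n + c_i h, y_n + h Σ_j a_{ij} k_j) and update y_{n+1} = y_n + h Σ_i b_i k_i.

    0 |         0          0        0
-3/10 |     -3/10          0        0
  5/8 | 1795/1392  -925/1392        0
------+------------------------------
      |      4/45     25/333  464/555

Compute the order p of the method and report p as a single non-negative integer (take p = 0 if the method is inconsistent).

b = (4/45, 25/333, 464/555)
c = (0, -3/10, 5/8)
Ac = (0, 0, 185/928)
Σ b_i: 4/45·1 + 25/333·1 + 464/555·1 = 1 ✓
b·c: 25/333·(-3/10) + 464/555·5/8 = 1/2 ✓
b·c²: 25/333·9/100 + 464/555·25/64 = 1/3 ✓
b·Ac: 464/555·185/928 = 1/6 ✓; 3 stages ⇒ order 3.

3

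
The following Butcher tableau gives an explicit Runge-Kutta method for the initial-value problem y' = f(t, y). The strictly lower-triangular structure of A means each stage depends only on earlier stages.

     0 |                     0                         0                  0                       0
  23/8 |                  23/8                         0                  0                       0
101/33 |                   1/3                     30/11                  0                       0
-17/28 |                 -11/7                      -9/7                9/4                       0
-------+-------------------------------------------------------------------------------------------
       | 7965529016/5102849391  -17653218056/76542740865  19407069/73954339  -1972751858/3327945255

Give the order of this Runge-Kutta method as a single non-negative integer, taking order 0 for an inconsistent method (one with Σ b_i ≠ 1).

3

b = (7965529016/5102849391, -17653218056/76542740865, 19407069/73954339, -1972751858/3327945255)
c = (0, 23/8, 101/33, -17/28)
Ac = (0, 0, 345/44, 1965/616)
Σ b_i: 7965529016/5102849391·1 + (-17653218056/76542740865)·1 + 19407069/73954339·1 + (-1972751858/3327945255)·1 = 1 ✓
b·c: (-17653218056/76542740865)·23/8 + 19407069/73954339·101/33 + (-1972751858/3327945255)·(-17/28) = 1/2 ✓
b·c²: (-17653218056/76542740865)·529/64 + 19407069/73954339·10201/1089 + (-1972751858/3327945255)·289/784 = 1/3 ✓
b·Ac: 19407069/73954339·345/44 + (-1972751858/3327945255)·1965/616 = 1/6 ✓
b·c³: (-17653218056/76542740865)·12167/512 + 19407069/73954339·1030301/35937 + (-1972751858/3327945255)·(-4913/21952) = 792846630381/364446982592 ≠ 1/4 ⇒ order 3.
b·(c∘Ac): 19407069/73954339·11615/484 + (-1972751858/3327945255)·(-33405/17248) = 26430453317/3549808272 ≠ 1/8
b·Ac²: 19407069/73954339·7935/352 + (-1972751858/3327945255)·566431/54208 = -81561390503/292859182440 ≠ 1/12
b·A²c: (-1972751858/3327945255)·3105/176 = -6187267191/591634712 ≠ 1/24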